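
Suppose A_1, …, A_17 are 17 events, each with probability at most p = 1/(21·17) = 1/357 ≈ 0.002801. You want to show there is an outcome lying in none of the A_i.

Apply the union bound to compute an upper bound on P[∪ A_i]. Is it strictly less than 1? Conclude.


Union bound: P[∪_{i=1}^{17} A_i] ≤ Σ_i P[A_i] ≤ 17·p = 17·(1/357) = 1/21.
Numerically: 1/21 ≈ 0.047619.
Is 1/21 < 1? YES.
Since P[∪ A_i] ≤ 1/21 < 1, the complement has P[∩ A_i^c] ≥ 1 − 1/21 = 20/21 > 0, so some outcome avoids every A_i.

17·p = 1/21 ≈ 0.047619; existence CERTIFIED by the union bound.


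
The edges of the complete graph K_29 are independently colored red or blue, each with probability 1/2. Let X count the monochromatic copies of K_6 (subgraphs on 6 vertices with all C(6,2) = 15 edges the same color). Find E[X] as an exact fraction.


Let X = Σ_S X_S over the C(29, 6) = 475020 subsets S of size 6, where X_S = 1 if the K_6 on S is monochromatic.
For a fixed S, the K_6 on S has C(6, 2) = 15 edges. P[all 15 edges red] = (1/2)^15, and likewise for blue, so P[monochromatic] = 2·(1/2)^15 = 2^{1 − 15} = 1/16384.
By linearity: E[X] = C(29, 6) · 2^{1 − 15} = 475020 · 1/16384 = 118755/4096.
Numerically: E[X] ≈ 28.99292.

E[X] = C(29,6)·2^(1−C(6,2)) = 118755/4096 ≈ 28.99292.


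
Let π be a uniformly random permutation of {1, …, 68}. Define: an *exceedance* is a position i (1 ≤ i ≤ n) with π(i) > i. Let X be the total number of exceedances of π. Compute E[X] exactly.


Write X = Σ_{i=1}^{68} X_i, where X_i = 1_{π(i) > i}.
For each fixed i, π(i) is uniform over {1, …, 68} (marginal of a uniform permutation), so P[π(i) > i] = (n − i)/n. Summing: Σ_{i=1}^{68} (n − i)/n = (0 + 1 + … + 67)/68 = 68(68 − 1)/(2·68) = (68 − 1)/2.
Hence E[X] = Σ_{i=1}^{68} (68 − i)/68 = 67/2 ≈ 33.5000.

E[X] = 67/2 = 33.5000.


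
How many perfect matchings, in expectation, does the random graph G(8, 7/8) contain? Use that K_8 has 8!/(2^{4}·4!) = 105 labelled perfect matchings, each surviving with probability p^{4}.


K_8 has 8!/(2^{4}·4!) = 105 labelled perfect matchings.
For each such perfect matching H, let X_H = 1 if all 4 edges of H are present in G. Then P[X_H = 1] = p^{4} = (7/8)^{4} = 2401/4096.
By linearity of expectation: E[X] = Σ_H E[X_H] = 105 · p^{4} = 105 · 2401/4096 = 252105/4096.
Numerically: E[X] ≈ 61.5.

E[X] = 105 · (7/8)^{4} = 252105/4096 ≈ 61.5.


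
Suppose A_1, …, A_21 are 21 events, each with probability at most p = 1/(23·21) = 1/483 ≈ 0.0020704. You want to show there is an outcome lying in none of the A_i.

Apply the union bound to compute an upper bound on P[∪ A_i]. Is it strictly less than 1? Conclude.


Union bound: P[∪_{i=1}^{21} A_i] ≤ Σ_i P[A_i] ≤ 21·p = 21·(1/483) = 1/23.
Numerically: 1/23 ≈ 0.0434783.
Is 1/23 < 1? YES.
Since P[∪ A_i] ≤ 1/23 < 1, the complement has P[∩ A_i^c] ≥ 1 − 1/23 = 22/23 > 0, so some outcome avoids every A_i.

21·p = 1/23 ≈ 0.0434783; existence CERTIFIED by the union bound.


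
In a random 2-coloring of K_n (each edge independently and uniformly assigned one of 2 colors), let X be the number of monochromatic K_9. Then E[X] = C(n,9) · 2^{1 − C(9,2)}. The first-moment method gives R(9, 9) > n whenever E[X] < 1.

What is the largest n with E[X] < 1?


We need C(n, 9) · 2^{1 − 36} < 1, i.e. C(n, 9) < 2^{36 − 1} = 34359738368.
Check values of n near the boundary:
  n = 61: C(61, 9) = 17341763505; 17341763505 < 34359738368? YES
  n = 62: C(62, 9) = 20286591270; 20286591270 < 34359738368? YES
  n = 63: C(63, 9) = 23667689815; 23667689815 < 34359738368? YES
  n = 64: C(64, 9) = 27540584512; 27540584512 < 34359738368? YES
  n = 65: C(65, 9) = 31966749880; 31966749880 < 34359738368? YES
  n = 66: C(66, 9) = 37014131440; 37014131440 < 34359738368? NO
The largest n with C(n, 9) < 34359738368 is n = 65 (where E[X] = 3995843735/4294967296 ≈ 0.93035). Hence R(9, 9) > 65, i.e. R(9, 9) ≥ 66.

Largest n = 65; hence R(9, 9) > 65.


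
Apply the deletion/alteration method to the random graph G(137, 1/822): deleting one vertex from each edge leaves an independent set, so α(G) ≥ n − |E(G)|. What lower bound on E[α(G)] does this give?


E[|E(G)|] = C(137, 2)·p = 9316 · (1/822) = 34/3.
E[α(G)] ≥ n − E[|E(G)|] = 137 − 34/3 = 377/3.
Numerically: ≈ 125.667.
(This is only a lower bound; the true E[α(G)] may be larger.)

E[α(G)] ≥ 377/3 ≈ 125.667.


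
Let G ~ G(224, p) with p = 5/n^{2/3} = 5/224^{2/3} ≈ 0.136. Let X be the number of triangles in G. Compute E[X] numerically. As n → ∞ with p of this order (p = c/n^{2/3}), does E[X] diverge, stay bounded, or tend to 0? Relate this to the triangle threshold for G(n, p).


Number of potential triangles: C(224, 3) = 1848224.
Each occurs with probability p³ ≈ (0.136)³ ≈ 2.49123e-03.
By linearity: E[X] = C(224, 3)·p³ ≈ 1848224 · 2.49123e-03 ≈ 4604.353.
Since α = 2/3 < 1, p = c/n^{2/3} ≫ 1/n is above the triangle threshold p ~ 1/n. Asymptotically E[X] ~ (c³/6)·n^{3(1−α)} = (5³/6)·n^{1} → ∞; triangles are abundant w.h.p.

E[X] ≈ 4604.353; in regime p = Θ(1/n^{2/3}) E[X] diverges (above the triangle threshold p ~ 1/n).


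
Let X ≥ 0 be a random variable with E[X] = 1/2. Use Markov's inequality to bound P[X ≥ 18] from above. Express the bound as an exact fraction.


μ = E[X] = 1/2, a = 18.
Markov: P[X ≥ 18] ≤ μ/a = (1/2)/18 = 1/36.
Numerically: ≈ 0.02778.
(Since a = 18 > μ = 0.50000, the bound 1/36 is < 1 and informative.)

P[X ≥ 18] ≤ 1/36 ≈ 0.02778.


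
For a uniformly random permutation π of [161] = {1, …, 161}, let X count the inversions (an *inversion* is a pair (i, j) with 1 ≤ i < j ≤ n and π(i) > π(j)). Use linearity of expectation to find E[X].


Write X = Σ X_I over the C(161, 2) = 12880 pairs i < j, with X_I the indicator of one inversion.
There are 12880 indicators.
For each fixed pair i < j, the values π(i) and π(j) are two distinct elements of {1, …, 161} in uniformly random order; by symmetry P[π(i) > π(j)] = 1/2.
By linearity: E[X] = 12880 · (1/2) = C(161, 2) · (1/2) = 12880/2 = 6440 ≈ 6440.000.

E[X] = 6440 = 6440.000.


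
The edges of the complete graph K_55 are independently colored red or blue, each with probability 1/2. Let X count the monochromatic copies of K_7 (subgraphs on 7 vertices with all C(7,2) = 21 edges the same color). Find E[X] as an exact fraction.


Let X = Σ_S X_S over the C(55, 7) = 202927725 subsets S of size 7, where X_S = 1 if the K_7 on S is monochromatic.
For a fixed S, the K_7 on S has C(7, 2) = 21 edges. P[all 21 edges red] = (1/2)^21, and likewise for blue, so P[monochromatic] = 2·(1/2)^21 = 2^{1 − 21} = 1/1048576.
By linearity of expectation: E[X] = C(55, 7) · 2^{1 − 21} = 202927725 · 1/1048576 = 202927725/1048576.
Numerically: E[X] ≈ 193.52696.

E[X] = C(55,7)·2^(1−C(7,2)) = 202927725/1048576 ≈ 193.52696.


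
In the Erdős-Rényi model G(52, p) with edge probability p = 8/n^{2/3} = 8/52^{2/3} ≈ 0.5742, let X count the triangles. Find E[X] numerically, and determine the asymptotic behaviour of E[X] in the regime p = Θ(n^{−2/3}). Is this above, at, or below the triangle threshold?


Number of potential triangles: C(52, 3) = 22100.
Each occurs with probability p³ ≈ (0.5742)³ ≈ 1.893491e-01.
By linearity: E[X] = C(52, 3)·p³ ≈ 22100 · 1.893491e-01 ≈ 4184.6154.
Since α = 2/3 < 1, p = c/n^{2/3} ≫ 1/n is above the triangle threshold p ~ 1/n. Asymptotically E[X] ~ (c³/6)·n^{3(1−α)} = (8³/6)·n^{1} → ∞; triangles are abundant w.h.p.

E[X] ≈ 4184.6154; in regime p = Θ(1/n^{2/3}) E[X] diverges (above the triangle threshold p ~ 1/n).


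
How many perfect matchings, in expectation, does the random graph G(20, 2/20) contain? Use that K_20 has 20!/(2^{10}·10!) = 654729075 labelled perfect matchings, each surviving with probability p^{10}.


K_20 has 20!/(2^{10}·10!) = 654729075 labelled perfect matchings.
For each such perfect matching H, let X_H = 1 if all 10 edges of H are present in G. Then P[X_H = 1] = p^{10} = (1/10)^{10} = 1/10000000000.
Summing the indicators: E[X] = Σ_H E[X_H] = 654729075 · p^{10} = 654729075 · 1/10000000000 = 26189163/400000000.
Numerically: E[X] ≈ 0.0655.

E[X] = 654729075 · (1/10)^{10} = 26189163/400000000 ≈ 0.0655.


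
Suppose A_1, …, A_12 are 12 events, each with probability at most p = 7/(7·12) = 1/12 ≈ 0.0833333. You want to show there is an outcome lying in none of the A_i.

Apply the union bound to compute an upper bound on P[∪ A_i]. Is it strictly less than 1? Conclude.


Union bound: P[∪_{i=1}^{12} A_i] ≤ Σ_i P[A_i] ≤ 12·p = 12·(1/12) = 1.
Numerically: 1 ≈ 1.0000000.
Is 1 < 1? NO.
Since the bound 1 is ≥ 1, the union bound is uninformative here; it does NOT by itself certify existence.

12·p = 1 ≈ 1.0000000; existence NOT certified by the union bound.


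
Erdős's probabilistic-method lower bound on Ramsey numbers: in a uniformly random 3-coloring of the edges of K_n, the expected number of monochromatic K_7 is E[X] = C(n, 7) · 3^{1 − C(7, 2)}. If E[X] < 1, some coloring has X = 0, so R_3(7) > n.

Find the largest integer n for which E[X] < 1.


We need C(n, 7) · 3^{1 − 21} < 1, i.e. C(n, 7) < 3^{21 − 1} = 3486784401.
Check values of n near the boundary:
  n = 76: C(76, 7) = 2186189400; 2186189400 < 3486784401? YES
  n = 77: C(77, 7) = 2404808340; 2404808340 < 3486784401? YES
  n = 78: C(78, 7) = 2641902120; 2641902120 < 3486784401? YES
  n = 79: C(79, 7) = 2898753715; 2898753715 < 3486784401? YES
  n = 80: C(80, 7) = 3176716400; 3176716400 < 3486784401? YES
  n = 81: C(81, 7) = 3477216600; 3477216600 < 3486784401? YES
  n = 82: C(82, 7) = 3801756816; 3801756816 < 3486784401? NO
The largest n with C(n, 7) < 3486784401 is n = 81 (where E[X] = 42928600/43046721 ≈ 0.9973). Hence R_3(7) > 81, i.e. R_3(7) ≥ 82.

Largest n = 81; hence R_3(7) > 81.


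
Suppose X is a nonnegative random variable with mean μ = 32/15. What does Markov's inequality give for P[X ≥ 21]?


μ = E[X] = 32/15, a = 21.
Markov: P[X ≥ 21] ≤ μ/a = (32/15)/21 = 32/315.
Numerically: ≈ 0.1016.
(Since a = 21 > μ = 2.1333, the bound 32/315 is < 1 and informative.)

P[X ≥ 21] ≤ 32/315 ≈ 0.1016.


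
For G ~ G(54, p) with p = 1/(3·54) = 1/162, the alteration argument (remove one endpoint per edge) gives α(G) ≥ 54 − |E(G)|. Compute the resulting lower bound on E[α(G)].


E[|E(G)|] = C(54, 2)·p = 1431 · (1/162) = 53/6.
E[α(G)] ≥ n − E[|E(G)|] = 54 − 53/6 = 271/6.
Numerically: ≈ 45.1667.
(This is only a lower bound; the true E[α(G)] may be larger.)

E[α(G)] ≥ 271/6 ≈ 45.1667.


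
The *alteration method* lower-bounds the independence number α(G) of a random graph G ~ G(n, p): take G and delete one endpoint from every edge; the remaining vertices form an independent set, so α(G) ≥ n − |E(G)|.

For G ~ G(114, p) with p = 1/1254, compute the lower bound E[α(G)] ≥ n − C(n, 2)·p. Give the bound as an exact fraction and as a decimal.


E[|E(G)|] = C(114, 2)·p = 6441 · (1/1254) = 113/22.
E[α(G)] ≥ n − E[|E(G)|] = 114 − 113/22 = 2395/22.
Numerically: ≈ 108.863636.
(This is only a lower bound; the true E[α(G)] may be larger.)

E[α(G)] ≥ 2395/22 ≈ 108.863636.


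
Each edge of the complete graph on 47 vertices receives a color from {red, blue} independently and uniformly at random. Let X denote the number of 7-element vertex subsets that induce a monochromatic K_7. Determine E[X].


Let X = Σ_S X_S over the C(47, 7) = 62891499 subsets S of size 7, where X_S = 1 if the K_7 on S is monochromatic.
For a fixed S, the K_7 on S has C(7, 2) = 21 edges. P[all 21 edges red] = (1/2)^21, and likewise for blue, so P[monochromatic] = 2·(1/2)^21 = 2^{1 − 21} = 1/1048576.
By linearity of expectation: E[X] = C(47, 7) · 2^{1 − 21} = 62891499 · 1/1048576 = 62891499/1048576.
Numerically: E[X] ≈ 59.97801.

E[X] = C(47,7)·2^(1−C(7,2)) = 62891499/1048576 ≈ 59.97801.


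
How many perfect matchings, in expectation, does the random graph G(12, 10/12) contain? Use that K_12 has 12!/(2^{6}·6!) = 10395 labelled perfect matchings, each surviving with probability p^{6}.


K_12 has 12!/(2^{6}·6!) = 10395 labelled perfect matchings.
For each such perfect matching H, let X_H = 1 if all 6 edges of H are present in G. Then P[X_H = 1] = p^{6} = (5/6)^{6} = 15625/46656.
Summing the indicators: E[X] = Σ_H E[X_H] = 10395 · p^{6} = 10395 · 15625/46656 = 6015625/1728.
Numerically: E[X] ≈ 3481.

E[X] = 10395 · (5/6)^{6} = 6015625/1728 ≈ 3481.


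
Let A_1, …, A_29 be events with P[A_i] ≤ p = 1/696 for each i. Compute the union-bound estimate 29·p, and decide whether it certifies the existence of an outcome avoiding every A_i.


Union bound: P[∪_{i=1}^{29} A_i] ≤ Σ_i P[A_i] ≤ 29·p = 29·(1/696) = 1/24.
Numerically: 1/24 ≈ 0.042.
Is 1/24 < 1? YES.
Since P[∪ A_i] ≤ 1/24 < 1, the complement has P[∩ A_i^c] ≥ 1 − 1/24 = 23/24 > 0, so some outcome avoids every A_i.

29·p = 1/24 ≈ 0.042; existence CERTIFIED by the union bound.


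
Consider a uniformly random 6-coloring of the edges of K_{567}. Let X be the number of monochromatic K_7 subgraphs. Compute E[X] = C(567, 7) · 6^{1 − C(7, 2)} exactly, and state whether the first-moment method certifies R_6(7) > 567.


E[X] = C(567, 7) · 6^{1 − 21} = 3601671315933933 · 6^{−20} = 3601671315933933/3656158440062976.
As a reduced fraction: E[X] = 44465077974493/45137758519296 ≈ 0.9851.
Is E[X] < 1? YES.
Since E[X] < 1, there exists a 6-coloring of K_{567} with no monochromatic K_7; hence R_6(7) > 567.

E[X] = 44465077974493/45137758519296 ≈ 0.9851; E[X] < 1, so R_6(7) > 567.


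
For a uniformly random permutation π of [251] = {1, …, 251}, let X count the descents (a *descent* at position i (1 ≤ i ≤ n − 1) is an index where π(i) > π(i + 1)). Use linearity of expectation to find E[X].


Write X = Σ X_I over i = 1, …, 250, with X_I the indicator of one descent.
There are 250 indicators.
For each fixed i, the pair (π(i), π(i+1)) is a uniformly random ordered pair of distinct values from {1, …, 251}; by symmetry P[π(i) > π(i+1)] = 1/2.
By linearity: E[X] = 250 · (1/2) = (251 − 1) · (1/2) = 125 ≈ 125.0000.

E[X] = 125 = 125.0000.


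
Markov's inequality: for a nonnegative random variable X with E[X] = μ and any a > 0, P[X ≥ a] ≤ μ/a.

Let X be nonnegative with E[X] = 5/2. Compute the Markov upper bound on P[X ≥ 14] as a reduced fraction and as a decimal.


μ = E[X] = 5/2, a = 14.
Markov: P[X ≥ 14] ≤ μ/a = (5/2)/14 = 5/28.
Numerically: ≈ 0.179.
(Since a = 14 > μ = 2.500, the bound 5/28 is < 1 and informative.)

P[X ≥ 14] ≤ 5/28 ≈ 0.179.


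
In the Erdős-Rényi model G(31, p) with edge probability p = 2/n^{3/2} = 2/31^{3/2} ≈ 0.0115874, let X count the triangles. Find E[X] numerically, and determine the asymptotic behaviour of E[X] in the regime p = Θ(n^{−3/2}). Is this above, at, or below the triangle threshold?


Number of potential triangles: C(31, 3) = 4495.
Each occurs with probability p³ ≈ (0.0115874)³ ≈ 1.55583080e-06.
By linearity: E[X] = C(31, 3)·p³ ≈ 4495 · 1.55583080e-06 ≈ 0.006993.
Since α = 3/2 > 1, p = c/n^{3/2} = o(1/n) is below the triangle threshold p ~ 1/n. Asymptotically E[X] ~ (c³/6)·n^{3(1−α)} = (2³/6)·n^{-1.5} → 0, so by Markov's inequality G has no triangles w.h.p.

E[X] ≈ 0.006993; in regime p = Θ(1/n^{3/2}) E[X] tends to 0 (below the triangle threshold p ~ 1/n).


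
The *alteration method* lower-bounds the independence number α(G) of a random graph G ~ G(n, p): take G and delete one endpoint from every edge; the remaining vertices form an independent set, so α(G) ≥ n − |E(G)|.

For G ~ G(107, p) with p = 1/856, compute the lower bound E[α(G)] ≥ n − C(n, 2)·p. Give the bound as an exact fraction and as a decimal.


E[|E(G)|] = C(107, 2)·p = 5671 · (1/856) = 53/8.
E[α(G)] ≥ n − E[|E(G)|] = 107 − 53/8 = 803/8.
Numerically: ≈ 100.375000.
(This is only a lower bound; the true E[α(G)] may be larger.)

E[α(G)] ≥ 803/8 ≈ 100.375000.


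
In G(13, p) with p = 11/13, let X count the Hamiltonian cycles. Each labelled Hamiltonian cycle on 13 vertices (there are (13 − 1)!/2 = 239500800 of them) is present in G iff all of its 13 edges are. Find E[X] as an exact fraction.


K_13 has (13 − 1)!/2 = 239500800 labelled Hamiltonian cycles.
For each such Hamiltonian cycle H, let X_H = 1 if all 13 edges of H are present in G. Then P[X_H = 1] = p^{13} = (11/13)^{13} = 34522712143931/302875106592253.
By linearity of expectation: E[X] = Σ_H E[X_H] = 239500800 · p^{13} = 239500800 · 34522712143931/302875106592253 = 8268217176641189644800/302875106592253.
Numerically: E[X] ≈ 2.73e+07.

E[X] = 239500800 · (11/13)^{13} = 8268217176641189644800/302875106592253 ≈ 2.73e+07.


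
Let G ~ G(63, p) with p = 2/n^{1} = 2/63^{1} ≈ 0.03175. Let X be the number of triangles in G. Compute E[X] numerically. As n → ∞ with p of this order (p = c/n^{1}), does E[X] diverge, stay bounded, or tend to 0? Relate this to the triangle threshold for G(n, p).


Number of potential triangles: C(63, 3) = 39711.
Each occurs with probability p³ ≈ (0.03175)³ ≈ 3.199399e-05.
By linearity: E[X] = C(63, 3)·p³ ≈ 39711 · 3.199399e-05 ≈ 1.2705.
Here α = 1, so p = 2/n is exactly at the triangle threshold p ~ 1/n. Asymptotically E[X] → c³/6 = 2³/6 = 4/3 ≈ 1.3333, a bounded constant. In this regime the triangle count is asymptotically Poisson(c³/6).

E[X] ≈ 1.2705; in regime p = Θ(1/n^{1}) E[X] stays bounded (at the triangle threshold p ~ 1/n).


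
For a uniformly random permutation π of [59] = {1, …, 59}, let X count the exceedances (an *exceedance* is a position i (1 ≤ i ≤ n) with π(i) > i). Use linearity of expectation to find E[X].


Write X = Σ_{i=1}^{59} X_i, where X_i = 1_{π(i) > i}.
For each fixed i, π(i) is uniform over {1, …, 59} (marginal of a uniform permutation), so P[π(i) > i] = (n − i)/n. Summing: Σ_{i=1}^{59} (n − i)/n = (0 + 1 + … + 58)/59 = 59(59 − 1)/(2·59) = (59 − 1)/2.
Hence E[X] = Σ_{i=1}^{59} (59 − i)/59 = 29 ≈ 29.00000.

E[X] = 29 = 29.00000.


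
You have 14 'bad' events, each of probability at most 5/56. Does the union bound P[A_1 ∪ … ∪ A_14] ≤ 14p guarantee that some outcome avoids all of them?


Union bound: P[∪_{i=1}^{14} A_i] ≤ Σ_i P[A_i] ≤ 14·p = 14·(5/56) = 5/4.
Numerically: 5/4 ≈ 1.250000.
Is 5/4 < 1? NO.
Since the bound 5/4 is ≥ 1, the union bound is uninformative here; it does NOT by itself certify existence.

14·p = 5/4 ≈ 1.250000; existence NOT certified by the union bound.


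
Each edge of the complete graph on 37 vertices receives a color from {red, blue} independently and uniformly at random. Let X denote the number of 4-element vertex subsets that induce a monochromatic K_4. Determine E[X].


Let X = Σ_S X_S over the C(37, 4) = 66045 subsets S of size 4, where X_S = 1 if the K_4 on S is monochromatic.
For a fixed S, the K_4 on S has C(4, 2) = 6 edges. P[all 6 edges red] = (1/2)^6, and likewise for blue, so P[monochromatic] = 2·(1/2)^6 = 2^{1 − 6} = 1/32.
By linearity of expectation: E[X] = C(37, 4) · 2^{1 − 6} = 66045 · 1/32 = 66045/32.
Numerically: E[X] ≈ 2063.9062.

E[X] = C(37,4)·2^(1−C(4,2)) = 66045/32 ≈ 2063.9062.


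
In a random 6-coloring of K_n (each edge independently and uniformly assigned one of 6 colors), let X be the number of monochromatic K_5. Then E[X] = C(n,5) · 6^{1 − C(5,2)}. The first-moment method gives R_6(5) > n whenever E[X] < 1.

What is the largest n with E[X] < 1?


We need C(n, 5) · 6^{1 − 10} < 1, i.e. C(n, 5) < 6^{10 − 1} = 10077696.
Check values of n near the boundary:
  n = 63: C(63, 5) = 7028847; 7028847 < 10077696? YES
  n = 64: C(64, 5) = 7624512; 7624512 < 10077696? YES
  n = 65: C(65, 5) = 8259888; 8259888 < 10077696? YES
  n = 66: C(66, 5) = 8936928; 8936928 < 10077696? YES
  n = 67: C(67, 5) = 9657648; 9657648 < 10077696? YES
  n = 68: C(68, 5) = 10424128; 10424128 < 10077696? NO
The largest n with C(n, 5) < 10077696 is n = 67 (where E[X] = 67067/69984 ≈ 0.95832). Hence R_6(5) > 67, i.e. R_6(5) ≥ 68.

Largest n = 67; hence R_6(5) > 67.


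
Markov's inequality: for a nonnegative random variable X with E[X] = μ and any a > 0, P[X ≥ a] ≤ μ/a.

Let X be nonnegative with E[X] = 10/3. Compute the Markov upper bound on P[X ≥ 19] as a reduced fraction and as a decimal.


μ = E[X] = 10/3, a = 19.
Markov: P[X ≥ 19] ≤ μ/a = (10/3)/19 = 10/57.
Numerically: ≈ 0.175.
(Since a = 19 > μ = 3.333, the bound 10/57 is < 1 and informative.)

P[X ≥ 19] ≤ 10/57 ≈ 0.175.


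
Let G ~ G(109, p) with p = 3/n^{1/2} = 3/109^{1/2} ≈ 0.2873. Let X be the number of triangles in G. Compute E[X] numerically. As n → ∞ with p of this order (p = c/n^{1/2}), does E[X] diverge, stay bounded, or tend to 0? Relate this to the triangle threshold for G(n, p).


Number of potential triangles: C(109, 3) = 209934.
Each occurs with probability p³ ≈ (0.2873)³ ≈ 2.372597e-02.
By linearity: E[X] = C(109, 3)·p³ ≈ 209934 · 2.372597e-02 ≈ 4980.8882.
Since α = 1/2 < 1, p = c/n^{1/2} ≫ 1/n is above the triangle threshold p ~ 1/n. Asymptotically E[X] ~ (c³/6)·n^{3(1−α)} = (3³/6)·n^{1.5} → ∞; triangles are abundant w.h.p.

E[X] ≈ 4980.8882; in regime p = Θ(1/n^{1/2}) E[X] diverges (above the triangle threshold p ~ 1/n).


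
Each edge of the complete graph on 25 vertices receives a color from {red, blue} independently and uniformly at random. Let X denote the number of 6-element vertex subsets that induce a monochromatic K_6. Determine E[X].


Let X = Σ_S X_S over the C(25, 6) = 177100 subsets S of size 6, where X_S = 1 if the K_6 on S is monochromatic.
For a fixed S, the K_6 on S has C(6, 2) = 15 edges. P[all 15 edges red] = (1/2)^15, and likewise for blue, so P[monochromatic] = 2·(1/2)^15 = 2^{1 − 15} = 1/16384.
By linearity: E[X] = C(25, 6) · 2^{1 − 15} = 177100 · 1/16384 = 44275/4096.
Numerically: E[X] ≈ 10.809326.

E[X] = C(25,6)·2^(1−C(6,2)) = 44275/4096 ≈ 10.809326.


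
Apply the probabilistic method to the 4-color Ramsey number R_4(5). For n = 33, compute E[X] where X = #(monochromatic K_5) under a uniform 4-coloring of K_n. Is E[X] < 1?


E[X] = C(33, 5) · 4^{1 − 10} = 237336 · 4^{−9} = 237336/262144.
As a reduced fraction: E[X] = 29667/32768 ≈ 0.9054.
Is E[X] < 1? YES.
Since E[X] < 1, there exists a 4-coloring of K_{33} with no monochromatic K_5; hence R_4(5) > 33.

E[X] = 29667/32768 ≈ 0.9054; E[X] < 1, so R_4(5) > 33.


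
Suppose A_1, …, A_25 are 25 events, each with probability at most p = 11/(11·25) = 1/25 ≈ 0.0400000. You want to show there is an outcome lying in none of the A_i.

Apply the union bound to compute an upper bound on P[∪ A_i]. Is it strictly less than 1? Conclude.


Union bound: P[∪_{i=1}^{25} A_i] ≤ Σ_i P[A_i] ≤ 25·p = 25·(1/25) = 1.
Numerically: 1 ≈ 1.0000000.
Is 1 < 1? NO.
Since the bound 1 is ≥ 1, the union bound is uninformative here; it does NOT by itself certify existence.

25·p = 1 ≈ 1.0000000; existence NOT certified by the union bound.


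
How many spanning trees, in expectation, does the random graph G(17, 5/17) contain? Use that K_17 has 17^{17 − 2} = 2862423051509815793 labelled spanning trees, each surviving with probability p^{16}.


K_17 has 17^{17 − 2} = 2862423051509815793 labelled spanning trees.
For each such spanning tree H, let X_H = 1 if all 16 edges of H are present in G. Then P[X_H = 1] = p^{16} = (5/17)^{16} = 152587890625/48661191875666868481.
By linearity of expectation: E[X] = Σ_H E[X_H] = 2862423051509815793 · p^{16} = 2862423051509815793 · 152587890625/48661191875666868481 = 152587890625/17.
Numerically: E[X] ≈ 8.98e+09.

E[X] = 2862423051509815793 · (5/17)^{16} = 152587890625/17 ≈ 8.98e+09.


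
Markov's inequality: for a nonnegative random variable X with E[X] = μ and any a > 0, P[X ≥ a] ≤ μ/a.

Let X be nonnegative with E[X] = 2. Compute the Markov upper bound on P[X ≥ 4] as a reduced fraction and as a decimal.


μ = E[X] = 2, a = 4.
Markov: P[X ≥ 4] ≤ μ/a = (2)/4 = 1/2.
Numerically: ≈ 0.50000.
(Since a = 4 > μ = 2.00000, the bound 1/2 is < 1 and informative.)

P[X ≥ 4] ≤ 1/2 ≈ 0.50000.


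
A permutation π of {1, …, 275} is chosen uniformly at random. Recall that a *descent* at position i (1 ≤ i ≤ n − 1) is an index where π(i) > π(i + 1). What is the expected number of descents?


Write X = Σ X_I over i = 1, …, 274, with X_I the indicator of one descent.
There are 274 indicators.
For each fixed i, the pair (π(i), π(i+1)) is a uniformly random ordered pair of distinct values from {1, …, 275}; by symmetry P[π(i) > π(i+1)] = 1/2.
By linearity: E[X] = 274 · (1/2) = (275 − 1) · (1/2) = 137 ≈ 137.000.

E[X] = 137 = 137.000.


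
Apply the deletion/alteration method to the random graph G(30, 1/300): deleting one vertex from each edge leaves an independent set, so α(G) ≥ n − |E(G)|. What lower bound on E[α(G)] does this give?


E[|E(G)|] = C(30, 2)·p = 435 · (1/300) = 29/20.
E[α(G)] ≥ n − E[|E(G)|] = 30 − 29/20 = 571/20.
Numerically: ≈ 28.550.
(This is only a lower bound; the true E[α(G)] may be larger.)

E[α(G)] ≥ 571/20 ≈ 28.550.


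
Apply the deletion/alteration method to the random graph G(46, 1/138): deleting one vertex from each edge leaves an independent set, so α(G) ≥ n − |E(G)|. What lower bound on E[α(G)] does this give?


E[|E(G)|] = C(46, 2)·p = 1035 · (1/138) = 15/2.
E[α(G)] ≥ n − E[|E(G)|] = 46 − 15/2 = 77/2.
Numerically: ≈ 38.50000.
(This is only a lower bound; the true E[α(G)] may be larger.)

E[α(G)] ≥ 77/2 ≈ 38.50000.


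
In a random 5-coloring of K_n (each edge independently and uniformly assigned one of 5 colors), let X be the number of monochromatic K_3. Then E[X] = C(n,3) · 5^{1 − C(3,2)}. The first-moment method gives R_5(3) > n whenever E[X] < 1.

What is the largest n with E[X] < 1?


We need C(n, 3) · 5^{1 − 3} < 1, i.e. C(n, 3) < 5^{3 − 1} = 25.
Check values of n near the boundary:
  n = 3: C(3, 3) = 1; 1 < 25? YES
  n = 4: C(4, 3) = 4; 4 < 25? YES
  n = 5: C(5, 3) = 10; 10 < 25? YES
  n = 6: C(6, 3) = 20; 20 < 25? YES
  n = 7: C(7, 3) = 35; 35 < 25? NO
  n = 8: C(8, 3) = 56; 56 < 25? NO
  n = 9: C(9, 3) = 84; 84 < 25? NO
The largest n with C(n, 3) < 25 is n = 6 (where E[X] = 4/5 ≈ 0.8000). Hence R_5(3) > 6, i.e. R_5(3) ≥ 7.

Largest n = 6; hence R_5(3) > 6.


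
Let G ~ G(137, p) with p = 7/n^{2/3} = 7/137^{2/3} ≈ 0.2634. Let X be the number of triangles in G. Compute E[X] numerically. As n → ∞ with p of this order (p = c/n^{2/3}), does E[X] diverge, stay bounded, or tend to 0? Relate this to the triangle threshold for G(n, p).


Number of potential triangles: C(137, 3) = 419220.
Each occurs with probability p³ ≈ (0.2634)³ ≈ 1.8274815e-02.
By linearity: E[X] = C(137, 3)·p³ ≈ 419220 · 1.8274815e-02 ≈ 7661.16788.
Since α = 2/3 < 1, p = c/n^{2/3} ≫ 1/n is above the triangle threshold p ~ 1/n. Asymptotically E[X] ~ (c³/6)·n^{3(1−α)} = (7³/6)·n^{1} → ∞; triangles are abundant w.h.p.

E[X] ≈ 7661.16788; in regime p = Θ(1/n^{2/3}) E[X] diverges (above the triangle threshold p ~ 1/n).


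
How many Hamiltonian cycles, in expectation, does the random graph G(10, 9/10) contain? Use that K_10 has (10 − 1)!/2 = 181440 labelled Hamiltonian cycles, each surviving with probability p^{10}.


K_10 has (10 − 1)!/2 = 181440 labelled Hamiltonian cycles.
For each such Hamiltonian cycle H, let X_H = 1 if all 10 edges of H are present in G. Then P[X_H = 1] = p^{10} = (9/10)^{10} = 3486784401/10000000000.
By linearity: E[X] = Σ_H E[X_H] = 181440 · p^{10} = 181440 · 3486784401/10000000000 = 1977006755367/31250000.
Numerically: E[X] ≈ 6.326e+04.

E[X] = 181440 · (9/10)^{10} = 1977006755367/31250000 ≈ 6.326e+04.


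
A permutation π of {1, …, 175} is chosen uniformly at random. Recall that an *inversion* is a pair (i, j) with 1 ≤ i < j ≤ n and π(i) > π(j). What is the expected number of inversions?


Write X = Σ X_I over the C(175, 2) = 15225 pairs i < j, with X_I the indicator of one inversion.
There are 15225 indicators.
For each fixed pair i < j, the values π(i) and π(j) are two distinct elements of {1, …, 175} in uniformly random order; by symmetry P[π(i) > π(j)] = 1/2.
By linearity: E[X] = 15225 · (1/2) = C(175, 2) · (1/2) = 15225/2 = 15225/2 ≈ 7612.5000.

E[X] = 15225/2 = 7612.5000.


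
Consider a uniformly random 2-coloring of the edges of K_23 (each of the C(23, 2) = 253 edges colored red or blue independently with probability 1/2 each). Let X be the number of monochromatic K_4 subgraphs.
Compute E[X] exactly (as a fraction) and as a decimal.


Let X = Σ_S X_S over the C(23, 4) = 8855 subsets S of size 4, where X_S = 1 if the K_4 on S is monochromatic.
For a fixed S, the K_4 on S has C(4, 2) = 6 edges. P[all 6 edges red] = (1/2)^6, and likewise for blue, so P[monochromatic] = 2·(1/2)^6 = 2^{1 − 6} = 1/32.
By linearity: E[X] = C(23, 4) · 2^{1 − 6} = 8855 · 1/32 = 8855/32.
Numerically: E[X] ≈ 276.718750.

E[X] = C(23,4)·2^(1−C(4,2)) = 8855/32 ≈ 276.718750.


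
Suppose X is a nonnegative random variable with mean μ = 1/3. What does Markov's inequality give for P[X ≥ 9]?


μ = E[X] = 1/3, a = 9.
Markov: P[X ≥ 9] ≤ μ/a = (1/3)/9 = 1/27.
Numerically: ≈ 0.0370.
(Since a = 9 > μ = 0.3333, the bound 1/27 is < 1 and informative.)

P[X ≥ 9] ≤ 1/27 ≈ 0.0370.


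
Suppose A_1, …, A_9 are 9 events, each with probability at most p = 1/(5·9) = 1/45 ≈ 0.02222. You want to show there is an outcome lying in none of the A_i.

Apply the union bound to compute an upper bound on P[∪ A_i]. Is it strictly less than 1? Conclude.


Union bound: P[∪_{i=1}^{9} A_i] ≤ Σ_i P[A_i] ≤ 9·p = 9·(1/45) = 1/5.
Numerically: 1/5 ≈ 0.20000.
Is 1/5 < 1? YES.
Since P[∪ A_i] ≤ 1/5 < 1, the complement has P[∩ A_i^c] ≥ 1 − 1/5 = 4/5 > 0, so some outcome avoids every A_i.

9·p = 1/5 ≈ 0.20000; existence CERTIFIED by the union bound.


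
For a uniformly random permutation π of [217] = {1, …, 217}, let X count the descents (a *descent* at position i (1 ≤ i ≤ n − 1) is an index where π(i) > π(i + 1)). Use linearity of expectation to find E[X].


Write X = Σ X_I over i = 1, …, 216, with X_I the indicator of one descent.
There are 216 indicators.
For each fixed i, the pair (π(i), π(i+1)) is a uniformly random ordered pair of distinct values from {1, …, 217}; by symmetry P[π(i) > π(i+1)] = 1/2.
By linearity: E[X] = 216 · (1/2) = (217 − 1) · (1/2) = 108 ≈ 108.000.

E[X] = 108 = 108.000.


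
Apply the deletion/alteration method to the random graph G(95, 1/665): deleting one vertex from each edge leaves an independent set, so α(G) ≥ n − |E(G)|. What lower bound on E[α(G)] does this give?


E[|E(G)|] = C(95, 2)·p = 4465 · (1/665) = 47/7.
E[α(G)] ≥ n − E[|E(G)|] = 95 − 47/7 = 618/7.
Numerically: ≈ 88.285714.
(This is only a lower bound; the true E[α(G)] may be larger.)

E[α(G)] ≥ 618/7 ≈ 88.285714.


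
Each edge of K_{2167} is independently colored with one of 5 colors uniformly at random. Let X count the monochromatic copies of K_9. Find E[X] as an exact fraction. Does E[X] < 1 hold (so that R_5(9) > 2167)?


E[X] = C(2167, 9) · 5^{1 − 36} = 2855899084841489792706810 · 5^{−35} = 2855899084841489792706810/2910383045673370361328125.
As a reduced fraction: E[X] = 571179816968297958541362/582076609134674072265625 ≈ 0.98128.
Is E[X] < 1? YES.
Since E[X] < 1, there exists a 5-coloring of K_{2167} with no monochromatic K_9; hence R_5(9) > 2167.

E[X] = 571179816968297958541362/582076609134674072265625 ≈ 0.98128; E[X] < 1, so R_5(9) > 2167.


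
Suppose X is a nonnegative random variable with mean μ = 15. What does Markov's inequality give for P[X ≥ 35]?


μ = E[X] = 15, a = 35.
Markov: P[X ≥ 35] ≤ μ/a = (15)/35 = 3/7.
Numerically: ≈ 0.428571.
(Since a = 35 > μ = 15.000000, the bound 3/7 is < 1 and informative.)

P[X ≥ 35] ≤ 3/7 ≈ 0.428571.


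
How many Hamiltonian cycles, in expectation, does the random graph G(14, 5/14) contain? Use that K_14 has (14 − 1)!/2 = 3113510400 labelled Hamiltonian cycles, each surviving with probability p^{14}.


K_14 has (14 − 1)!/2 = 3113510400 labelled Hamiltonian cycles.
For each such Hamiltonian cycle H, let X_H = 1 if all 14 edges of H are present in G. Then P[X_H = 1] = p^{14} = (5/14)^{14} = 6103515625/11112006825558016.
Summing the indicators: E[X] = Σ_H E[X_H] = 3113510400 · p^{14} = 3113510400 · 6103515625/11112006825558016 = 5302276611328125/3100448333024.
Numerically: E[X] ≈ 1.71e+03.

E[X] = 3113510400 · (5/14)^{14} = 5302276611328125/3100448333024 ≈ 1.71e+03.


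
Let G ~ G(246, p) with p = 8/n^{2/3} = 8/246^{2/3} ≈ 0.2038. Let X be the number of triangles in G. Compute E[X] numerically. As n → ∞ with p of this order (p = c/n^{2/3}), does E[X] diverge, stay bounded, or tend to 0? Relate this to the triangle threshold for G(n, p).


Number of potential triangles: C(246, 3) = 2450980.
Each occurs with probability p³ ≈ (0.2038)³ ≈ 8.460572e-03.
By linearity: E[X] = C(246, 3)·p³ ≈ 2450980 · 8.460572e-03 ≈ 20736.6938.
Since α = 2/3 < 1, p = c/n^{2/3} ≫ 1/n is above the triangle threshold p ~ 1/n. Asymptotically E[X] ~ (c³/6)·n^{3(1−α)} = (8³/6)·n^{1} → ∞; triangles are abundant w.h.p.

E[X] ≈ 20736.6938; in regime p = Θ(1/n^{2/3}) E[X] diverges (above the triangle threshold p ~ 1/n).


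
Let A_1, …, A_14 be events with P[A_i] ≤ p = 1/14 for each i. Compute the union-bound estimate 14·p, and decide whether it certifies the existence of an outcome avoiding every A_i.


Union bound: P[∪_{i=1}^{14} A_i] ≤ Σ_i P[A_i] ≤ 14·p = 14·(1/14) = 1.
Numerically: 1 ≈ 1.000.
Is 1 < 1? NO.
Since the bound 1 is ≥ 1, the union bound is uninformative here; it does NOT by itself certify existence.

14·p = 1 ≈ 1.000; existence NOT certified by the union bound.


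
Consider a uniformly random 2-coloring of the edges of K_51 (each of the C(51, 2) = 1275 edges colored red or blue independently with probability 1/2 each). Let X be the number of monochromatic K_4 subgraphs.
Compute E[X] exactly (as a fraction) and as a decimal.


Let X = Σ_S X_S over the C(51, 4) = 249900 subsets S of size 4, where X_S = 1 if the K_4 on S is monochromatic.
For a fixed S, the K_4 on S has C(4, 2) = 6 edges. P[all 6 edges red] = (1/2)^6, and likewise for blue, so P[monochromatic] = 2·(1/2)^6 = 2^{1 − 6} = 1/32.
Summing: E[X] = C(51, 4) · 2^{1 − 6} = 249900 · 1/32 = 62475/8.
Numerically: E[X] ≈ 7809.37500.

E[X] = C(51,4)·2^(1−C(4,2)) = 62475/8 ≈ 7809.37500.


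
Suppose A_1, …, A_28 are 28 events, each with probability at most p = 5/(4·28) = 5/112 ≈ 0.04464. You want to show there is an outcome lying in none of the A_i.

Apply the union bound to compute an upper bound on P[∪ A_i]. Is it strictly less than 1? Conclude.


Union bound: P[∪_{i=1}^{28} A_i] ≤ Σ_i P[A_i] ≤ 28·p = 28·(5/112) = 5/4.
Numerically: 5/4 ≈ 1.25000.
Is 5/4 < 1? NO.
Since the bound 5/4 is ≥ 1, the union bound is uninformative here; it does NOT by itself certify existence.

28·p = 5/4 ≈ 1.25000; existence NOT certified by the union bound.


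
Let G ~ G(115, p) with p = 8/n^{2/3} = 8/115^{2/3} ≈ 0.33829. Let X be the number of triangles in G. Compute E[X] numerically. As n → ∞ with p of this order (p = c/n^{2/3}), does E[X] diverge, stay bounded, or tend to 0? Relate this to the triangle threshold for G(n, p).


Number of potential triangles: C(115, 3) = 246905.
Each occurs with probability p³ ≈ (0.33829)³ ≈ 3.8714556e-02.
By linearity: E[X] = C(115, 3)·p³ ≈ 246905 · 3.8714556e-02 ≈ 9558.81739.
Since α = 2/3 < 1, p = c/n^{2/3} ≫ 1/n is above the triangle threshold p ~ 1/n. Asymptotically E[X] ~ (c³/6)·n^{3(1−α)} = (8³/6)·n^{1} → ∞; triangles are abundant w.h.p.

E[X] ≈ 9558.81739; in regime p = Θ(1/n^{2/3}) E[X] diverges (above the triangle threshold p ~ 1/n).


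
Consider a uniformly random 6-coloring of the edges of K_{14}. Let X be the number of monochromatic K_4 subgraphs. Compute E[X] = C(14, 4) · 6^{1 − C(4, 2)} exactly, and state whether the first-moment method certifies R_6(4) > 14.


E[X] = C(14, 4) · 6^{1 − 6} = 1001 · 6^{−5} = 1001/7776.
As a reduced fraction: E[X] = 1001/7776 ≈ 0.1287294.
Is E[X] < 1? YES.
Since E[X] < 1, there exists a 6-coloring of K_{14} with no monochromatic K_4; hence R_6(4) > 14.

E[X] = 1001/7776 ≈ 0.1287294; E[X] < 1, so R_6(4) > 14.


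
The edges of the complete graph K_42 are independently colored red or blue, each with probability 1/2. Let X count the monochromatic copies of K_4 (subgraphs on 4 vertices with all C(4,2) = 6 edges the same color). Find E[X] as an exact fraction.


Let X = Σ_S X_S over the C(42, 4) = 111930 subsets S of size 4, where X_S = 1 if the K_4 on S is monochromatic.
For a fixed S, the K_4 on S has C(4, 2) = 6 edges. P[all 6 edges red] = (1/2)^6, and likewise for blue, so P[monochromatic] = 2·(1/2)^6 = 2^{1 − 6} = 1/32.
Summing: E[X] = C(42, 4) · 2^{1 − 6} = 111930 · 1/32 = 55965/16.
Numerically: E[X] ≈ 3497.812.

E[X] = C(42,4)·2^(1−C(4,2)) = 55965/16 ≈ 3497.812.


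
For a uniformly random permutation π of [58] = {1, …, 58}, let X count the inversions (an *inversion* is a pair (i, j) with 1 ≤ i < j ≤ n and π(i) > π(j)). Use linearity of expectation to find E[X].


Write X = Σ X_I over the C(58, 2) = 1653 pairs i < j, with X_I the indicator of one inversion.
There are 1653 indicators.
For each fixed pair i < j, the values π(i) and π(j) are two distinct elements of {1, …, 58} in uniformly random order; by symmetry P[π(i) > π(j)] = 1/2.
By linearity: E[X] = 1653 · (1/2) = C(58, 2) · (1/2) = 1653/2 = 1653/2 ≈ 826.5000.

E[X] = 1653/2 = 826.5000.


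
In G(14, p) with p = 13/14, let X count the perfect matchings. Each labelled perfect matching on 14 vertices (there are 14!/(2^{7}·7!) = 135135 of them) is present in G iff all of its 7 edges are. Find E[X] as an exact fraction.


K_14 has 14!/(2^{7}·7!) = 135135 labelled perfect matchings.
For each such perfect matching H, let X_H = 1 if all 7 edges of H are present in G. Then P[X_H = 1] = p^{7} = (13/14)^{7} = 62748517/105413504.
By linearity: E[X] = Σ_H E[X_H] = 135135 · p^{7} = 135135 · 62748517/105413504 = 1211360120685/15059072.
Numerically: E[X] ≈ 80441.

E[X] = 135135 · (13/14)^{7} = 1211360120685/15059072 ≈ 80441.


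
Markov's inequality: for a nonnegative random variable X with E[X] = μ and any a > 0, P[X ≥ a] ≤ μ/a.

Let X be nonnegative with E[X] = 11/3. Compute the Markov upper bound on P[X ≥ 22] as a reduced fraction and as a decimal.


μ = E[X] = 11/3, a = 22.
Markov: P[X ≥ 22] ≤ μ/a = (11/3)/22 = 1/6.
Numerically: ≈ 0.1667.
(Since a = 22 > μ = 3.6667, the bound 1/6 is < 1 and informative.)

P[X ≥ 22] ≤ 1/6 ≈ 0.1667.


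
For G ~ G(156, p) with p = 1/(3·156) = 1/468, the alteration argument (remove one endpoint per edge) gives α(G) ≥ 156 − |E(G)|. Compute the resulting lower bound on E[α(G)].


E[|E(G)|] = C(156, 2)·p = 12090 · (1/468) = 155/6.
E[α(G)] ≥ n − E[|E(G)|] = 156 − 155/6 = 781/6.
Numerically: ≈ 130.16667.
(This is only a lower bound; the true E[α(G)] may be larger.)

E[α(G)] ≥ 781/6 ≈ 130.16667.


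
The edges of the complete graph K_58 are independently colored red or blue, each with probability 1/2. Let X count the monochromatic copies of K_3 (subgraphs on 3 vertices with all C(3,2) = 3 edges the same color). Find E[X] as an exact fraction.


Let X = Σ_S X_S over the C(58, 3) = 30856 subsets S of size 3, where X_S = 1 if the K_3 on S is monochromatic.
For a fixed S, the K_3 on S has C(3, 2) = 3 edges. P[all 3 edges red] = (1/2)^3, and likewise for blue, so P[monochromatic] = 2·(1/2)^3 = 2^{1 − 3} = 1/4.
Summing: E[X] = C(58, 3) · 2^{1 − 3} = 30856 · 1/4 = 7714.
Numerically: E[X] ≈ 7714.00000.

E[X] = C(58,3)·2^(1−C(3,2)) = 7714 ≈ 7714.00000.
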